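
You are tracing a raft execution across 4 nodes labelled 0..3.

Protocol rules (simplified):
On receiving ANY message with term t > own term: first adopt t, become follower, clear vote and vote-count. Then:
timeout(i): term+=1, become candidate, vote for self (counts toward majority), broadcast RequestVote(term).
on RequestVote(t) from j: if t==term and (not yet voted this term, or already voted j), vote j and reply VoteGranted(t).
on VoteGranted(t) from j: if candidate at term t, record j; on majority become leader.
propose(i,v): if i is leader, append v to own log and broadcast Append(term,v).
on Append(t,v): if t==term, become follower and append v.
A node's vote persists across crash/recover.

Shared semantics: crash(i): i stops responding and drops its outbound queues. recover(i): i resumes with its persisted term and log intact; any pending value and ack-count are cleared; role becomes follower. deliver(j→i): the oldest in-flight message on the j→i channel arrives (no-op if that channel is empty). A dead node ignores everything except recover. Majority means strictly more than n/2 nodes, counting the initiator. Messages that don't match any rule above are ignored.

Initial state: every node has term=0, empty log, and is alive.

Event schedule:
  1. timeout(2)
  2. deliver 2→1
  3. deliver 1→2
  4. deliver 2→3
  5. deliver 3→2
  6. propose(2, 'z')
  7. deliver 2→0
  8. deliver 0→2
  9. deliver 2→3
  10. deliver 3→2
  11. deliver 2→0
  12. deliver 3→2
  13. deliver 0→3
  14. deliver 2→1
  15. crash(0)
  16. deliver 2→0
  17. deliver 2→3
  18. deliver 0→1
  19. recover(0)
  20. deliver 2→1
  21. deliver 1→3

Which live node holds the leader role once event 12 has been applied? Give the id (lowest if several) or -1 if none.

[1] timeout(2) → N2(cand t1 [-])
[2] deliver 2→1 → N1(foll t1 [-])
[3] deliver 1→2 → ∅
[4] deliver 2→3 → N3(foll t1 [-])
[5] deliver 3→2 → N2(lead t1 [-])
[6] propose(2,'z') → N2(lead t1 [z])
[7] deliver 2→0 → N0(foll t1 [-])
[8] deliver 0→2 → ∅
[9] deliver 2→3 → N3(foll t1 [z])
[10] deliver 3→2 → ∅
[11] deliver 2→0 → N0(foll t1 [z])
[12] deliver 3→2 → ∅

2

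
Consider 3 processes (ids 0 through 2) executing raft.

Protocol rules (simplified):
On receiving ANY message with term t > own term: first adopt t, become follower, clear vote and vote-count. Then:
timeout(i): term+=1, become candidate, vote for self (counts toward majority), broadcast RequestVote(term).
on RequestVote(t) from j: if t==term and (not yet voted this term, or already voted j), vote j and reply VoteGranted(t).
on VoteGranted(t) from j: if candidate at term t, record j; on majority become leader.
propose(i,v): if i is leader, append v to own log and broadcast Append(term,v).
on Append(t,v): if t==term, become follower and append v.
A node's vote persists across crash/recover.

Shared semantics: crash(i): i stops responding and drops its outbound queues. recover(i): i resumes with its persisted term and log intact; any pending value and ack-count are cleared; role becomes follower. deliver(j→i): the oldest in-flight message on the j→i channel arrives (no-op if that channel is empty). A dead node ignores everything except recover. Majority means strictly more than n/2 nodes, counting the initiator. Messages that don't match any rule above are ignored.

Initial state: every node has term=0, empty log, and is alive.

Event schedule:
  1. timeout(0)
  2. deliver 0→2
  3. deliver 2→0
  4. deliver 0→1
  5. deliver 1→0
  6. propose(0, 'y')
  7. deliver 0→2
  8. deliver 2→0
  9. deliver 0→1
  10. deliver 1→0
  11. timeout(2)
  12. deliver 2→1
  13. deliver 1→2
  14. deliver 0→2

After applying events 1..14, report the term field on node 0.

1. timeout(0):  <0:cand t1 ->
2. deliver 0→2:  <2:foll t1 ->
3. deliver 2→0:  <0:lead t1 ->
4. deliver 0→1:  <1:foll t1 ->
5. deliver 1→0:  nop
6. propose(0,'y'):  <0:lead t1 y>
7. deliver 0→2:  <2:foll t1 y>
8. deliver 2→0:  nop
9. deliver 0→1:  <1:foll t1 y>
10. deliver 1→0:  nop
11. timeout(2):  <2:cand t2 y>
12. deliver 2→1:  <1:foll t2 y>
13. deliver 1→2:  <2:lead t2 y>
14. deliver 0→2:  nop

1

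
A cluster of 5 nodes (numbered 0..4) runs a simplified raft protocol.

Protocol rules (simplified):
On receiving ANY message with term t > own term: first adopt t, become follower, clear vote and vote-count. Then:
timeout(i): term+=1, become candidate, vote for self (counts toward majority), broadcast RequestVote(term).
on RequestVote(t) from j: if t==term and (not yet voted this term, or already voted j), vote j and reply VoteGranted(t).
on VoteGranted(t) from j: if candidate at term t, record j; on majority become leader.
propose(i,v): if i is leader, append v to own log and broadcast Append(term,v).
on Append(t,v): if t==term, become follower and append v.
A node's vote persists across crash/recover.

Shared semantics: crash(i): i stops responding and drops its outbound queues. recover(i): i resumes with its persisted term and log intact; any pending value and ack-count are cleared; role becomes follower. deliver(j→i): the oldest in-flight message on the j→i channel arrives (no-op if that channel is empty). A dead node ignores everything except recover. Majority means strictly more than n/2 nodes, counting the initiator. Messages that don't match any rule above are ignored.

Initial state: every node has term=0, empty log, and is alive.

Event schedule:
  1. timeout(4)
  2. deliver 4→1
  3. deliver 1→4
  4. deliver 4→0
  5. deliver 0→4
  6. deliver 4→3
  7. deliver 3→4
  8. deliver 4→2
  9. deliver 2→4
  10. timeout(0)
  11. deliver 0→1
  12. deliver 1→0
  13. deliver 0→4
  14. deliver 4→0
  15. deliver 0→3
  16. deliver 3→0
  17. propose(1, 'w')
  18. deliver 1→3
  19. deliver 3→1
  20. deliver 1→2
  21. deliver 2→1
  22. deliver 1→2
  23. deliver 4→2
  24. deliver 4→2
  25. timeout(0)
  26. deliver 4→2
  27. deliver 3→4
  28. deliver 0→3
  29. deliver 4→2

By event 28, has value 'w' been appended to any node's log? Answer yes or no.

1. timeout(4):  <4:cand t1 ->
2. deliver 4→1:  <1:foll t1 ->
3. deliver 1→4:  nop
4. deliver 4→0:  <0:foll t1 ->
5. deliver 0→4:  <4:lead t1 ->
6. deliver 4→3:  <3:foll t1 ->
7. deliver 3→4:  nop
8. deliver 4→2:  <2:foll t1 ->
9. deliver 2→4:  nop
10. timeout(0):  <0:cand t2 ->
11. deliver 0→1:  <1:foll t2 ->
12. deliver 1→0:  nop
13. deliver 0→4:  <4:foll t2 ->
14. deliver 4→0:  <0:lead t2 ->
15. deliver 0→3:  <3:foll t2 ->
16. deliver 3→0:  nop
17. propose(1,'w'):  nop
18. deliver 1→3:  nop
19. deliver 3→1:  nop
20. deliver 1→2:  nop
21. deliver 2→1:  nop
22. deliver 1→2:  nop
23. deliver 4→2:  nop
24. deliver 4→2:  nop
25. timeout(0):  <0:cand t3 ->
26. deliver 4→2:  nop
27. deliver 3→4:  nop
28. deliver 0→3:  <3:foll t3 ->

no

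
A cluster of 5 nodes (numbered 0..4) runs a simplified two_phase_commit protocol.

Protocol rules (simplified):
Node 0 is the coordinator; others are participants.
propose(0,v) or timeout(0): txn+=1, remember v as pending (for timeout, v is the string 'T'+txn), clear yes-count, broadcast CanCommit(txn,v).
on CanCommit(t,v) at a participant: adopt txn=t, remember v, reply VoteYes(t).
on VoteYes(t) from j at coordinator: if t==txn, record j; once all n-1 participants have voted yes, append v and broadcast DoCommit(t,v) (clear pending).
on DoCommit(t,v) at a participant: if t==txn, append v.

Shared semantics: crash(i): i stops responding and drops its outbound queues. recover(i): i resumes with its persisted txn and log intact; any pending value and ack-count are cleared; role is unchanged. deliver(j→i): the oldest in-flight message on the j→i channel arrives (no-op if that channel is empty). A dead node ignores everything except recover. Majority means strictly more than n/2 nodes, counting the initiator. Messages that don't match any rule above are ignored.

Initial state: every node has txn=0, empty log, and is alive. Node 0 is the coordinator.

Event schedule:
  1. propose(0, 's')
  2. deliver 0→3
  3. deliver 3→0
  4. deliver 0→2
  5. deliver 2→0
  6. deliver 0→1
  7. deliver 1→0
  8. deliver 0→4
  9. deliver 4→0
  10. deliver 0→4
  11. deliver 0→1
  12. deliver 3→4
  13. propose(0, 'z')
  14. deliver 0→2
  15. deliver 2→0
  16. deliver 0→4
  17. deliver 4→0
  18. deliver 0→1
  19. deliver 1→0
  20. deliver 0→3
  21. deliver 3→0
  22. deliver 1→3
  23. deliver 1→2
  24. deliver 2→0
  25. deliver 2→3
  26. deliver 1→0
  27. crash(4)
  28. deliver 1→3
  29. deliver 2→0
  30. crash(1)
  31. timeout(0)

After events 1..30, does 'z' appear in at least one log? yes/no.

no

1. propose(0,'s'):  <0:coor t1 ->
2. deliver 0→3:  <3:part t1 ->
3. deliver 3→0:  nop
4. deliver 0→2:  <2:part t1 ->
5. deliver 2→0:  nop
6. deliver 0→1:  <1:part t1 ->
7. deliver 1→0:  nop
8. deliver 0→4:  <4:part t1 ->
9. deliver 4→0:  <0:coor t1 s>
10. deliver 0→4:  <4:part t1 s>
11. deliver 0→1:  <1:part t1 s>
12. deliver 3→4:  nop
13. propose(0,'z'):  <0:coor t2 s>
14. deliver 0→2:  <2:part t1 s>
15. deliver 2→0:  nop
16. deliver 0→4:  <4:part t2 s>
17. deliver 4→0:  nop
18. deliver 0→1:  <1:part t2 s>
19. deliver 1→0:  nop
20. deliver 0→3:  <3:part t1 s>
21. deliver 3→0:  nop
22. deliver 1→3:  nop
23. deliver 1→2:  nop
24. deliver 2→0:  nop
25. deliver 2→3:  nop
26. deliver 1→0:  nop
27. crash(4):  <4:✗part t2 s>
28. deliver 1→3:  nop
29. deliver 2→0:  nop
30. crash(1):  <1:✗part t2 s>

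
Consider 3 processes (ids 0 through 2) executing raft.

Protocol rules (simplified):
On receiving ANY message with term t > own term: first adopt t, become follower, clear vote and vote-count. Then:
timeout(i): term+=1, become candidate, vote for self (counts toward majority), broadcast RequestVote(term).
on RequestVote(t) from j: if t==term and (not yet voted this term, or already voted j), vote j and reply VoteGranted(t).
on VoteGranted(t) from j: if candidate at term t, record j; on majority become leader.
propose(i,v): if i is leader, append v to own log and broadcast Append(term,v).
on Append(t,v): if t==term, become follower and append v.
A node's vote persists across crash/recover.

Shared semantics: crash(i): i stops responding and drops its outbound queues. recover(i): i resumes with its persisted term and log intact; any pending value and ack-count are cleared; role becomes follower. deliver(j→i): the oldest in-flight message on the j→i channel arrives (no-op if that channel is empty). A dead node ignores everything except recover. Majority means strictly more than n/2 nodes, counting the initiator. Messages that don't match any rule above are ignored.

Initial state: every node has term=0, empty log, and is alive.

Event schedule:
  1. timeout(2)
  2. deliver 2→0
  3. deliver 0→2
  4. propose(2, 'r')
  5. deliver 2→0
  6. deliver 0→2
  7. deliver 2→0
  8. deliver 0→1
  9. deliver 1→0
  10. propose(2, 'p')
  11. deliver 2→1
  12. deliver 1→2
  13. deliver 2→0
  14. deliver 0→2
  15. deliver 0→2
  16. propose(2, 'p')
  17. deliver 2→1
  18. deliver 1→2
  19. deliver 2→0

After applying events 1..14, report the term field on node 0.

1

1. timeout(2):  <2:cand t1 ->
2. deliver 2→0:  <0:foll t1 ->
3. deliver 0→2:  <2:lead t1 ->
4. propose(2,'r'):  <2:lead t1 r>
5. deliver 2→0:  <0:foll t1 r>
6. deliver 0→2:  nop
7. deliver 2→0:  nop
8. deliver 0→1:  nop
9. deliver 1→0:  nop
10. propose(2,'p'):  <2:lead t1 r,p>
11. deliver 2→1:  <1:foll t1 ->
12. deliver 1→2:  nop
13. deliver 2→0:  <0:foll t1 r,p>
14. deliver 0→2:  nop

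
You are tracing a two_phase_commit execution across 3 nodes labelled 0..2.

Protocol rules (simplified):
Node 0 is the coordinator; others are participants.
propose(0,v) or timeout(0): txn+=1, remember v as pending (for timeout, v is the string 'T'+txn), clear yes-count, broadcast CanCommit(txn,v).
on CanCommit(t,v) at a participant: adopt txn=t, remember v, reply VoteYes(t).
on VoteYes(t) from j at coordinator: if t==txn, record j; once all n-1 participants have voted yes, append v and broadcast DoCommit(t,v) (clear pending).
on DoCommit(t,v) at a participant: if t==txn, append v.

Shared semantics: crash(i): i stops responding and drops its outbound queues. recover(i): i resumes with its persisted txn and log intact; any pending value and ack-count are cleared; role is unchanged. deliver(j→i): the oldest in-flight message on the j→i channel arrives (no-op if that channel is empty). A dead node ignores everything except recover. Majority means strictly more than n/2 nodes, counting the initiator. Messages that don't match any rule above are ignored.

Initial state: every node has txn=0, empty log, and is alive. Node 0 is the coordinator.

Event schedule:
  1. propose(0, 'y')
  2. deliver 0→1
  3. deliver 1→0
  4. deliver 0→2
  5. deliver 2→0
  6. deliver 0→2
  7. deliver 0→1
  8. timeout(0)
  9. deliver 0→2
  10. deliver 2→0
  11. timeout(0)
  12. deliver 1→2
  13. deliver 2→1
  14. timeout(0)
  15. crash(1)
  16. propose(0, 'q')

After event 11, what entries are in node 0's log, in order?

[1] propose(0,'y') → N0(coor t1 [-])
[2] deliver 0→1 → N1(part t1 [-])
[3] deliver 1→0 → ∅
[4] deliver 0→2 → N2(part t1 [-])
[5] deliver 2→0 → N0(coor t1 [y])
[6] deliver 0→2 → N2(part t1 [y])
[7] deliver 0→1 → N1(part t1 [y])
[8] timeout(0) → N0(coor t2 [y])
[9] deliver 0→2 → N2(part t2 [y])
[10] deliver 2→0 → ∅
[11] timeout(0) → N0(coor t3 [y])

y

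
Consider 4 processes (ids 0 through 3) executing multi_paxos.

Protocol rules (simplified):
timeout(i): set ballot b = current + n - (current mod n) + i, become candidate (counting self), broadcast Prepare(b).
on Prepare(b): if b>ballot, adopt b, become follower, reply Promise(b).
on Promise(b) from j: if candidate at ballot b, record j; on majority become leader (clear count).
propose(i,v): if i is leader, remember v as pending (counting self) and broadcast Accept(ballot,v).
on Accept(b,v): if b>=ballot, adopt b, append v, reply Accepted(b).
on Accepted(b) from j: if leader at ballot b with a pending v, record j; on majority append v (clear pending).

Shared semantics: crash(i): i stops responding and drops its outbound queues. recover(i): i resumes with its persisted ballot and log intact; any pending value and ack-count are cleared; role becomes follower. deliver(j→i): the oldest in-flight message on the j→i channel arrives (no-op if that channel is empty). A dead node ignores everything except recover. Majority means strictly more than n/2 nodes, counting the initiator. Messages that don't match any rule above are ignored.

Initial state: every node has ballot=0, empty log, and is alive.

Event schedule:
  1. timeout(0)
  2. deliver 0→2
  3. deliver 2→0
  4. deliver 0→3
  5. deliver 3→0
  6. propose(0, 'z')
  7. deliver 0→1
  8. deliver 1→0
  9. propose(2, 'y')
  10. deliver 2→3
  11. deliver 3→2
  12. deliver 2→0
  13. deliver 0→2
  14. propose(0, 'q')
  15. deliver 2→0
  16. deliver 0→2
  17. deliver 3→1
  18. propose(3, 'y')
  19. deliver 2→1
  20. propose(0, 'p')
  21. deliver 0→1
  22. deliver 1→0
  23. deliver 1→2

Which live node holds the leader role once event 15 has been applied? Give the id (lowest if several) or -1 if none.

step 1 timeout(0): 0={cand,b=4,log=-}
step 2 deliver 0→2: 2={foll,b=4,log=-}
step 3 deliver 2→0: —
step 4 deliver 0→3: 3={foll,b=4,log=-}
step 5 deliver 3→0: 0={lead,b=4,log=-}
step 6 propose(0,'z'): —
step 7 deliver 0→1: 1={foll,b=4,log=-}
step 8 deliver 1→0: —
step 9 propose(2,'y'): —
step 10 deliver 2→3: —
step 11 deliver 3→2: —
step 12 deliver 2→0: —
step 13 deliver 0→2: 2={foll,b=4,log=z}
step 14 propose(0,'q'): —
step 15 deliver 2→0: —

0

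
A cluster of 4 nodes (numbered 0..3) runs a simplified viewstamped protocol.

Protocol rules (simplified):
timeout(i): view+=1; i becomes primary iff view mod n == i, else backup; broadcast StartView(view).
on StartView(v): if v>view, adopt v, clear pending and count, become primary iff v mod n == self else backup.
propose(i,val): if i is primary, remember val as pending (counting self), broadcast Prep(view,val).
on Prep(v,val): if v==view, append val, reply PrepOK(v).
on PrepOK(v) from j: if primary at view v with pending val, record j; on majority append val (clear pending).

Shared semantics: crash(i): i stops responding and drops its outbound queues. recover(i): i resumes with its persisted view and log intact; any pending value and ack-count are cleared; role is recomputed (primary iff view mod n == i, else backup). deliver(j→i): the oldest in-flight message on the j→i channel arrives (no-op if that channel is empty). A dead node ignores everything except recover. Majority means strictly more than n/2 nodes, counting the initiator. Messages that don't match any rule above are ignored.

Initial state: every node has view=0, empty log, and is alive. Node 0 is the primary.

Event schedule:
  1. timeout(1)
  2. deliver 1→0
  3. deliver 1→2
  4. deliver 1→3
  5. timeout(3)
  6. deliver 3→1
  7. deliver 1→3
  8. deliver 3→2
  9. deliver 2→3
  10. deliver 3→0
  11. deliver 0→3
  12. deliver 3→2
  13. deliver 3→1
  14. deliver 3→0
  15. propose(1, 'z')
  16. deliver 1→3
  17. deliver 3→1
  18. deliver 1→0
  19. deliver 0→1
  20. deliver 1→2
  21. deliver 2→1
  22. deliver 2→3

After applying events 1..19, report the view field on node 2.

2

1. timeout(1):  <1:prim v1 ->
2. deliver 1→0:  <0:back v1 ->
3. deliver 1→2:  <2:back v1 ->
4. deliver 1→3:  <3:back v1 ->
5. timeout(3):  <3:back v2 ->
6. deliver 3→1:  <1:back v2 ->
7. deliver 1→3:  nop
8. deliver 3→2:  <2:prim v2 ->
9. deliver 2→3:  nop
10. deliver 3→0:  <0:back v2 ->
11. deliver 0→3:  nop
12. deliver 3→2:  nop
13. deliver 3→1:  nop
14. deliver 3→0:  nop
15. propose(1,'z'):  nop
16. deliver 1→3:  nop
17. deliver 3→1:  nop
18. deliver 1→0:  nop
19. deliver 0→1:  nop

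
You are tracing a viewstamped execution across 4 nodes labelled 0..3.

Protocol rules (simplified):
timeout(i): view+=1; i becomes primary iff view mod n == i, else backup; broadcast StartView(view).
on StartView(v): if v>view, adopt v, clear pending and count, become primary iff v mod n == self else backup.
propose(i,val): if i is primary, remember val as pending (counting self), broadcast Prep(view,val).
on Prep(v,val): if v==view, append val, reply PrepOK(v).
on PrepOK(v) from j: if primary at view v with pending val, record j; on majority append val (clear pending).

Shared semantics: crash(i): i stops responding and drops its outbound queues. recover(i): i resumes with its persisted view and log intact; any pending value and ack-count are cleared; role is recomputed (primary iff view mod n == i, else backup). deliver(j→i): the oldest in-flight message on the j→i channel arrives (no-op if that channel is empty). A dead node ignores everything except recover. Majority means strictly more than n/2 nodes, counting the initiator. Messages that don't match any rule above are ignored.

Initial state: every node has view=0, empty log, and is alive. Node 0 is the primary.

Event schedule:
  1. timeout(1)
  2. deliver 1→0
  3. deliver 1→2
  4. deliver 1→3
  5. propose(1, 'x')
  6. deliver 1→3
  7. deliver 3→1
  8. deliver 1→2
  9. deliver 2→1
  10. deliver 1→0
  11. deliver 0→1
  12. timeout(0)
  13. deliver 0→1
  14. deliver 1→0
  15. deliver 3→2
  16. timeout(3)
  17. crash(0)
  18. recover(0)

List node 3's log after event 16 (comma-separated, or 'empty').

x

e1 timeout(1): 1[prim,v=1,-]
e2 deliver 1→0: 0[back,v=1,-]
e3 deliver 1→2: 2[back,v=1,-]
e4 deliver 1→3: 3[back,v=1,-]
e5 propose(1,'x'): ·
e6 deliver 1→3: 3[back,v=1,x]
e7 deliver 3→1: ·
e8 deliver 1→2: 2[back,v=1,x]
e9 deliver 2→1: 1[prim,v=1,x]
e10 deliver 1→0: 0[back,v=1,x]
e11 deliver 0→1: ·
e12 timeout(0): 0[back,v=2,x]
e13 deliver 0→1: 1[back,v=2,x]
e14 deliver 1→0: ·
e15 deliver 3→2: ·
e16 timeout(3): 3[back,v=2,x]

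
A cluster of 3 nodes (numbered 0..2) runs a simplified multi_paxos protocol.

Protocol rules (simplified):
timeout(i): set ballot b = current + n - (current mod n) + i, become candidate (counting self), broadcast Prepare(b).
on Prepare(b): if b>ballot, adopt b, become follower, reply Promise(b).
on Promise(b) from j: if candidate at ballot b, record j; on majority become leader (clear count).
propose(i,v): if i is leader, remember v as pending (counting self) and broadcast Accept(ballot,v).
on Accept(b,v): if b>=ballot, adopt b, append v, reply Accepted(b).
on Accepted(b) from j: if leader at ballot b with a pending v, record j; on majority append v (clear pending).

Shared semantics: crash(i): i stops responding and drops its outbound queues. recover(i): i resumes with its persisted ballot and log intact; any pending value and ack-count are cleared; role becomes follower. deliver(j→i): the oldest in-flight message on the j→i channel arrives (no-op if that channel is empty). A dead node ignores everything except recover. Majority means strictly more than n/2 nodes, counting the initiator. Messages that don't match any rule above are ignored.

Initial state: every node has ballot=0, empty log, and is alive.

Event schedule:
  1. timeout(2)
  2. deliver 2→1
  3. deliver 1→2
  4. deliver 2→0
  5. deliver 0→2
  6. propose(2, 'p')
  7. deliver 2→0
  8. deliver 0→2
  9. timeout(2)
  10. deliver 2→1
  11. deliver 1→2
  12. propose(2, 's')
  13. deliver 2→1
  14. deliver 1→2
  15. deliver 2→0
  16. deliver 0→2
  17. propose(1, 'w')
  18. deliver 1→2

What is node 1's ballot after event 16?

[1] timeout(2) → N2(cand b5 [-])
[2] deliver 2→1 → N1(foll b5 [-])
[3] deliver 1→2 → N2(lead b5 [-])
[4] deliver 2→0 → N0(foll b5 [-])
[5] deliver 0→2 → ∅
[6] propose(2,'p') → ∅
[7] deliver 2→0 → N0(foll b5 [p])
[8] deliver 0→2 → N2(lead b5 [p])
[9] timeout(2) → N2(cand b8 [p])
[10] deliver 2→1 → N1(foll b5 [p])
[11] deliver 1→2 → ∅
[12] propose(2,'s') → ∅
[13] deliver 2→1 → N1(foll b8 [p])
[14] deliver 1→2 → N2(lead b8 [p])
[15] deliver 2→0 → N0(foll b8 [p])
[16] deliver 0→2 → ∅

8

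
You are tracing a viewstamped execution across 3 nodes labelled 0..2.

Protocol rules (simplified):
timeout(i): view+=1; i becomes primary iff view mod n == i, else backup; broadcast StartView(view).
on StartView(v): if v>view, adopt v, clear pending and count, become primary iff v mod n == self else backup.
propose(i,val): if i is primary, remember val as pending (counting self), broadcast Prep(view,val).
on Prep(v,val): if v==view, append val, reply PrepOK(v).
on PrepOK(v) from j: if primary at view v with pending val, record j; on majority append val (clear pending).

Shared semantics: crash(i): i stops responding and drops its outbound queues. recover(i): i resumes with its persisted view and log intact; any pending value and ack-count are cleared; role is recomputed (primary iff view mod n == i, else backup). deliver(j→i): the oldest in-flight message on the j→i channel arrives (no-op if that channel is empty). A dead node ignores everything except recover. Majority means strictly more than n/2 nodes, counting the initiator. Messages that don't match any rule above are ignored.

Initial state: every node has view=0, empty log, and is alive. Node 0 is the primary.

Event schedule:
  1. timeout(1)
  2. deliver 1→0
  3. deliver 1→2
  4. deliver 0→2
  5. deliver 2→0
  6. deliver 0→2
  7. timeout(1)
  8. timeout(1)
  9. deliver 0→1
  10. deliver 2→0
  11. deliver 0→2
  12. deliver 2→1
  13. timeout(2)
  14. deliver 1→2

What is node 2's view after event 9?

1

after 1 — timeout(1): n1:prim/v1/[-]
after 2 — deliver 1→0: n0:back/v1/[-]
after 3 — deliver 1→2: n2:back/v1/[-]
after 4 — deliver 0→2: ·
after 5 — deliver 2→0: ·
after 6 — deliver 0→2: ·
after 7 — timeout(1): n1:back/v2/[-]
after 8 — timeout(1): n1:back/v3/[-]
after 9 — deliver 0→1: ·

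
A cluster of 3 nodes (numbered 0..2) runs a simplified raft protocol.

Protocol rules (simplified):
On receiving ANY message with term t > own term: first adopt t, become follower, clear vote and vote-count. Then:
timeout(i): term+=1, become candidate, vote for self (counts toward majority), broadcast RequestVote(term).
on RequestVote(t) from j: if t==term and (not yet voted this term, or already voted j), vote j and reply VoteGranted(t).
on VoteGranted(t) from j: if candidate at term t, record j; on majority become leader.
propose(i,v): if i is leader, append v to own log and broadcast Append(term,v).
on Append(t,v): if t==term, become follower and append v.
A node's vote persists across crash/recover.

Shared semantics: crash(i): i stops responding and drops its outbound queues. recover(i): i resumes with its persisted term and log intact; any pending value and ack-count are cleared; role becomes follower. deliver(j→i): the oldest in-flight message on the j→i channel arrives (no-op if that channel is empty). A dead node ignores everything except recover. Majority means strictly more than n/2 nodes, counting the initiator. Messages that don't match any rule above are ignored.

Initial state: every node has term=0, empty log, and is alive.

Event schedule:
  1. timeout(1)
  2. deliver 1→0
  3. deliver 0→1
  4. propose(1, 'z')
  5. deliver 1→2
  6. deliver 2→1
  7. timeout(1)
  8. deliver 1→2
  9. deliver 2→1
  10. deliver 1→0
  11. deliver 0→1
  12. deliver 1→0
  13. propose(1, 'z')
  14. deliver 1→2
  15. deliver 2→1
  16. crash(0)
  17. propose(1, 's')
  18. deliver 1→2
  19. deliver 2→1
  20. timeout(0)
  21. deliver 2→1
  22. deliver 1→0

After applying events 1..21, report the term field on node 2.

e1 timeout(1): 1[cand,t=1,-]
e2 deliver 1→0: 0[foll,t=1,-]
e3 deliver 0→1: 1[lead,t=1,-]
e4 propose(1,'z'): 1[lead,t=1,z]
e5 deliver 1→2: 2[foll,t=1,-]
e6 deliver 2→1: ·
e7 timeout(1): 1[cand,t=2,z]
e8 deliver 1→2: 2[foll,t=1,z]
e9 deliver 2→1: ·
e10 deliver 1→0: 0[foll,t=1,z]
e11 deliver 0→1: ·
e12 deliver 1→0: 0[foll,t=2,z]
e13 propose(1,'z'): ·
e14 deliver 1→2: 2[foll,t=2,z]
e15 deliver 2→1: 1[lead,t=2,z]
e16 crash(0): 0[✗foll,t=2,z]
e17 propose(1,'s'): 1[lead,t=2,z,s]
e18 deliver 1→2: 2[foll,t=2,z,s]
e19 deliver 2→1: ·
e20 timeout(0): ·
e21 deliver 2→1: ·

2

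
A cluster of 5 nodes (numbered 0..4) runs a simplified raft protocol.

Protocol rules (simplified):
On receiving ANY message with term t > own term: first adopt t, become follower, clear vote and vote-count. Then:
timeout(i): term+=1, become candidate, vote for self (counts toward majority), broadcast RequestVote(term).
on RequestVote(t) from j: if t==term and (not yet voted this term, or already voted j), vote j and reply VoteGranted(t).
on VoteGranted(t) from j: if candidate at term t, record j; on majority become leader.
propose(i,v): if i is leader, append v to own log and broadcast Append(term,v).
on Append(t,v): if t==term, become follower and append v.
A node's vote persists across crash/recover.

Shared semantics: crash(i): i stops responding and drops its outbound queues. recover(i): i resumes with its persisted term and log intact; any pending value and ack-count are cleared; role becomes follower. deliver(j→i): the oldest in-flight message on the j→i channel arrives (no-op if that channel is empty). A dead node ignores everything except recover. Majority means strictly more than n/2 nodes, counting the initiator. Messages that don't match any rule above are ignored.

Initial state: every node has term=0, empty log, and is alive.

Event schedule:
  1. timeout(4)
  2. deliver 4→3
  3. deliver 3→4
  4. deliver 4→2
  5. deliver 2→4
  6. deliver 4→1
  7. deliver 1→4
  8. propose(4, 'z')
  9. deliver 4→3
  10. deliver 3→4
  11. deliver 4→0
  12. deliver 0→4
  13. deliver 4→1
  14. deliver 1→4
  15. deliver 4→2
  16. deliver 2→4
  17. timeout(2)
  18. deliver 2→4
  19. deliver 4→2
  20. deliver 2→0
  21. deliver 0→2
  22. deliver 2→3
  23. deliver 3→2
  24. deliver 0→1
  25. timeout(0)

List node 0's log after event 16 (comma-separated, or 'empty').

empty

after 1 — timeout(4): n4:cand/t1/[-]
after 2 — deliver 4→3: n3:foll/t1/[-]
after 3 — deliver 3→4: ·
after 4 — deliver 4→2: n2:foll/t1/[-]
after 5 — deliver 2→4: n4:lead/t1/[-]
after 6 — deliver 4→1: n1:foll/t1/[-]
after 7 — deliver 1→4: ·
after 8 — propose(4,'z'): n4:lead/t1/[z]
after 9 — deliver 4→3: n3:foll/t1/[z]
after 10 — deliver 3→4: ·
after 11 — deliver 4→0: n0:foll/t1/[-]
after 12 — deliver 0→4: ·
after 13 — deliver 4→1: n1:foll/t1/[z]
after 14 — deliver 1→4: ·
after 15 — deliver 4→2: n2:foll/t1/[z]
after 16 — deliver 2→4: ·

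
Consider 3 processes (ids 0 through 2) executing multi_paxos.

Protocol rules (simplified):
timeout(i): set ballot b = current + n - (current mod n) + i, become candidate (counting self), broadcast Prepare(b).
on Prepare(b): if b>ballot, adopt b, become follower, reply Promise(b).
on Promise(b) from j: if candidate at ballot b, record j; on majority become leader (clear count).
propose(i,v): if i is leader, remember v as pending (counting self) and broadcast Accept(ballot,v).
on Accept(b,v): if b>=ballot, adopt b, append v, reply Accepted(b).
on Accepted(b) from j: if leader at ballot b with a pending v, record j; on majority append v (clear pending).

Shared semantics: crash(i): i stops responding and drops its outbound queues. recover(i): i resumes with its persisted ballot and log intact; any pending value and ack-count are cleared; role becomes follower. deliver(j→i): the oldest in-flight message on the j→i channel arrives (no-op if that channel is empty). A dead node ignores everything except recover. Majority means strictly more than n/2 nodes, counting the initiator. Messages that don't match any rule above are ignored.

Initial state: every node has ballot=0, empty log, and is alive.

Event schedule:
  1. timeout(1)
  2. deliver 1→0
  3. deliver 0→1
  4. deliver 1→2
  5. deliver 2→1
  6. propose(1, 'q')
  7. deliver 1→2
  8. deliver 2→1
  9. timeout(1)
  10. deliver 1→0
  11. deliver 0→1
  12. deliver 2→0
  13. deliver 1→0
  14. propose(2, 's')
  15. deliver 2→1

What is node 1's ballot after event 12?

7

after 1 — timeout(1): n1:cand/b4/[-]
after 2 — deliver 1→0: n0:foll/b4/[-]
after 3 — deliver 0→1: n1:lead/b4/[-]
after 4 — deliver 1→2: n2:foll/b4/[-]
after 5 — deliver 2→1: ·
after 6 — propose(1,'q'): ·
after 7 — deliver 1→2: n2:foll/b4/[q]
after 8 — deliver 2→1: n1:lead/b4/[q]
after 9 — timeout(1): n1:cand/b7/[q]
after 10 — deliver 1→0: n0:foll/b4/[q]
after 11 — deliver 0→1: ·
after 12 — deliver 2→0: ·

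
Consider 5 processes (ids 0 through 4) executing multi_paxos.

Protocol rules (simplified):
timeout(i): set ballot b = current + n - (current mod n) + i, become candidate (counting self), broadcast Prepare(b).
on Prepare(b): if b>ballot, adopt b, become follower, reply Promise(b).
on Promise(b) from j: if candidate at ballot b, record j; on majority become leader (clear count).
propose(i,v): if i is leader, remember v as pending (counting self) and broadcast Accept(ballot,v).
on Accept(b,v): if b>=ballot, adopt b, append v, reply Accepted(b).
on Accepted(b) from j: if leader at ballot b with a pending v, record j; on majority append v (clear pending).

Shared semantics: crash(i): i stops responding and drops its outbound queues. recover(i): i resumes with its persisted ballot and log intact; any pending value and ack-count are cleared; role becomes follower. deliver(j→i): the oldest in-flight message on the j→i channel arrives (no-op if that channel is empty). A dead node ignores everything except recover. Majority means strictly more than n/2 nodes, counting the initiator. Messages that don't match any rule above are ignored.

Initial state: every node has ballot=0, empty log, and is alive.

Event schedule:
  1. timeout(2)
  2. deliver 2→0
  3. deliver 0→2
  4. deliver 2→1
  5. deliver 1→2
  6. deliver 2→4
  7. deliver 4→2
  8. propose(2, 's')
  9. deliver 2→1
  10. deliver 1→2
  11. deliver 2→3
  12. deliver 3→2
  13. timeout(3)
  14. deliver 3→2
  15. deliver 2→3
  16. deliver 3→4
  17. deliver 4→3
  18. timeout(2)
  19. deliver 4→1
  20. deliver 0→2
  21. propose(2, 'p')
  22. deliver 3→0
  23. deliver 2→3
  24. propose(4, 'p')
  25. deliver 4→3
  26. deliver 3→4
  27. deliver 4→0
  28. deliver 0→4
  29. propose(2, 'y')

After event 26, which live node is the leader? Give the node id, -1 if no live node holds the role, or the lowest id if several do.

3

e1 timeout(2): 2[cand,b=7,-]
e2 deliver 2→0: 0[foll,b=7,-]
e3 deliver 0→2: ·
e4 deliver 2→1: 1[foll,b=7,-]
e5 deliver 1→2: 2[lead,b=7,-]
e6 deliver 2→4: 4[foll,b=7,-]
e7 deliver 4→2: ·
e8 propose(2,'s'): ·
e9 deliver 2→1: 1[foll,b=7,s]
e10 deliver 1→2: ·
e11 deliver 2→3: 3[foll,b=7,-]
e12 deliver 3→2: ·
e13 timeout(3): 3[cand,b=13,-]
e14 deliver 3→2: 2[foll,b=13,-]
e15 deliver 2→3: ·
e16 deliver 3→4: 4[foll,b=13,-]
e17 deliver 4→3: ·
e18 timeout(2): 2[cand,b=17,-]
e19 deliver 4→1: ·
e20 deliver 0→2: ·
e21 propose(2,'p'): ·
e22 deliver 3→0: 0[foll,b=13,-]
e23 deliver 2→3: 3[lead,b=13,-]
e24 propose(4,'p'): ·
e25 deliver 4→3: ·
e26 deliver 3→4: ·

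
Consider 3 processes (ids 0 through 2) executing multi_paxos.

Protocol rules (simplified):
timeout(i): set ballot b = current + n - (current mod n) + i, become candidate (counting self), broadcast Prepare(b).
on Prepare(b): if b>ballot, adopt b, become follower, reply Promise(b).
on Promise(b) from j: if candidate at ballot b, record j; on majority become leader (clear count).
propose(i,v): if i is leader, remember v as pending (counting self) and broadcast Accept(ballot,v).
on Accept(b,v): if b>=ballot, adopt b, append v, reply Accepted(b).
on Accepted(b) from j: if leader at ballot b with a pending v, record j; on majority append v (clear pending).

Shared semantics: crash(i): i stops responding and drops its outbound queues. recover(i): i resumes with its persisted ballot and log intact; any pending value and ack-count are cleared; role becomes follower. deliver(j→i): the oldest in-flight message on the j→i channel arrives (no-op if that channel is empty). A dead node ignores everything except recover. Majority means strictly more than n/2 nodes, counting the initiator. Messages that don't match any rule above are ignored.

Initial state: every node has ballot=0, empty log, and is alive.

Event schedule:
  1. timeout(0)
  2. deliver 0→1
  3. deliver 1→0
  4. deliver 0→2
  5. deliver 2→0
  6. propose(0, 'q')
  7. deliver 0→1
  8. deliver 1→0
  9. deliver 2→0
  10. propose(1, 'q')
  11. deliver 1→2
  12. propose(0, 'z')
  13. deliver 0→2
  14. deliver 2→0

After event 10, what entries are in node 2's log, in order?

empty

e1 timeout(0): 0[cand,b=3,-]
e2 deliver 0→1: 1[foll,b=3,-]
e3 deliver 1→0: 0[lead,b=3,-]
e4 deliver 0→2: 2[foll,b=3,-]
e5 deliver 2→0: ·
e6 propose(0,'q'): ·
e7 deliver 0→1: 1[foll,b=3,q]
e8 deliver 1→0: 0[lead,b=3,q]
e9 deliver 2→0: ·
e10 propose(1,'q'): ·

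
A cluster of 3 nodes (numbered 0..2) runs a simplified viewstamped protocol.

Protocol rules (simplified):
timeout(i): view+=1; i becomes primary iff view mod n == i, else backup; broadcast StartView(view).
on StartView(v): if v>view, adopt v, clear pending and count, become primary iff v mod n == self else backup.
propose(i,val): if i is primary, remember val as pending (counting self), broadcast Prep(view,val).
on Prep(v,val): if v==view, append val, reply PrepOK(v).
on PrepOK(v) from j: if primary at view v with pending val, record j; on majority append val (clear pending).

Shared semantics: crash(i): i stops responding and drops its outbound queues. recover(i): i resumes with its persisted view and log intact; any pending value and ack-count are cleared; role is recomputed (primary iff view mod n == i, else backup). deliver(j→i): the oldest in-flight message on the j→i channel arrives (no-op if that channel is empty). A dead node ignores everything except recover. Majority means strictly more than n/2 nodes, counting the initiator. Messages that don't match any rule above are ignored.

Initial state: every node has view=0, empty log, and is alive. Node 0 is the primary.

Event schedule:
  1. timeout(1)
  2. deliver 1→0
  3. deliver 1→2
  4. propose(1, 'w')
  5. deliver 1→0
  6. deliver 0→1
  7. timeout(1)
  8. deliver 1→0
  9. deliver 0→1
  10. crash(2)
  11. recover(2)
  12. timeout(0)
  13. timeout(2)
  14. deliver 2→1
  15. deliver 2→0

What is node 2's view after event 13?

2

after 1 — timeout(1): n1:prim/v1/[-]
after 2 — deliver 1→0: n0:back/v1/[-]
after 3 — deliver 1→2: n2:back/v1/[-]
after 4 — propose(1,'w'): ·
after 5 — deliver 1→0: n0:back/v1/[w]
after 6 — deliver 0→1: n1:prim/v1/[w]
after 7 — timeout(1): n1:back/v2/[w]
after 8 — deliver 1→0: n0:back/v2/[w]
after 9 — deliver 0→1: ·
after 10 — crash(2): n2:✗back/v1/[-]
after 11 — recover(2): n2:back/v1/[-]
after 12 — timeout(0): n0:prim/v3/[w]
after 13 — timeout(2): n2:prim/v2/[-]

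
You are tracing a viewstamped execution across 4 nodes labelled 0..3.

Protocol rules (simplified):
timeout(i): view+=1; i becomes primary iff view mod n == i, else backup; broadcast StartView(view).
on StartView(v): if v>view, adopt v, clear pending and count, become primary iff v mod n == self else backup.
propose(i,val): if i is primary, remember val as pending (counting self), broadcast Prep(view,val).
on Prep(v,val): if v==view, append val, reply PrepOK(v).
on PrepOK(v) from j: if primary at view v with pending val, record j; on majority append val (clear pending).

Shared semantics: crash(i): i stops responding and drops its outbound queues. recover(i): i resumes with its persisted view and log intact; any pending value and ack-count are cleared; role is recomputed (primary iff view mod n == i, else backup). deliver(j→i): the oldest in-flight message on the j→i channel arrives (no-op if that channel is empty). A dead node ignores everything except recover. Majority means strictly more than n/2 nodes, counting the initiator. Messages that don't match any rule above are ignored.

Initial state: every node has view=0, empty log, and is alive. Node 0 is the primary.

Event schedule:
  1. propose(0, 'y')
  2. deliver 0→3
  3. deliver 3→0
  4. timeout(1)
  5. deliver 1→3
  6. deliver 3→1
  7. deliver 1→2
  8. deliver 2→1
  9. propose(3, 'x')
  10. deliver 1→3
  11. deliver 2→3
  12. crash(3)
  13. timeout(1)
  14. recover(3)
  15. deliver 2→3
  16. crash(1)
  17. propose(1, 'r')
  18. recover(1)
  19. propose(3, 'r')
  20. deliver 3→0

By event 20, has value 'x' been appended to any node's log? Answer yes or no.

no

after 1 — propose(0,'y'): ·
after 2 — deliver 0→3: n3:back/v0/[y]
after 3 — deliver 3→0: ·
after 4 — timeout(1): n1:prim/v1/[-]
after 5 — deliver 1→3: n3:back/v1/[y]
after 6 — deliver 3→1: ·
after 7 — deliver 1→2: n2:back/v1/[-]
after 8 — deliver 2→1: ·
after 9 — propose(3,'x'): ·
after 10 — deliver 1→3: ·
after 11 — deliver 2→3: ·
after 12 — crash(3): n3:✗back/v1/[y]
after 13 — timeout(1): n1:back/v2/[-]
after 14 — recover(3): n3:back/v1/[y]
after 15 — deliver 2→3: ·
after 16 — crash(1): n1:✗back/v2/[-]
after 17 — propose(1,'r'): ·
after 18 — recover(1): n1:back/v2/[-]
after 19 — propose(3,'r'): ·
after 20 — deliver 3→0: ·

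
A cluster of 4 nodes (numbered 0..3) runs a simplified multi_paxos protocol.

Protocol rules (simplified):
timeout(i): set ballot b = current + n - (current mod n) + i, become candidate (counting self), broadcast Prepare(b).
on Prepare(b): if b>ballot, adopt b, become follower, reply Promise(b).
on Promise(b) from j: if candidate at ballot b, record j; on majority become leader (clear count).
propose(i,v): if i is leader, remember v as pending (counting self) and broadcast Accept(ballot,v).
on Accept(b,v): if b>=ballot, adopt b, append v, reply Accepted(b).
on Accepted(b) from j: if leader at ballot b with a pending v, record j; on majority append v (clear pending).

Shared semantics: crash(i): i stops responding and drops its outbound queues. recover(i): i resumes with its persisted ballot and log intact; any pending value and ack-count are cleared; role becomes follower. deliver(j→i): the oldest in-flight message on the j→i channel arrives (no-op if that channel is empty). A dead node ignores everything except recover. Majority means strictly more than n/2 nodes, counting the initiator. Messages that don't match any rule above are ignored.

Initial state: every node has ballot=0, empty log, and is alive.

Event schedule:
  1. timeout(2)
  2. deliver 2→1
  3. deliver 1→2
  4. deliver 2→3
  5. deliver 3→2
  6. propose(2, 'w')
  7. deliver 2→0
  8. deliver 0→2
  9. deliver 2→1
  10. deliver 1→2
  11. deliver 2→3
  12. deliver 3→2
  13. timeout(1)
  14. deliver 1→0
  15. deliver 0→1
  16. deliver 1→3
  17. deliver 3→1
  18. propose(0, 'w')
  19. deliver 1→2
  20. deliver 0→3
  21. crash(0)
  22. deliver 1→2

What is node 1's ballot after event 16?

e1 timeout(2): 2[cand,b=6,-]
e2 deliver 2→1: 1[foll,b=6,-]
e3 deliver 1→2: ·
e4 deliver 2→3: 3[foll,b=6,-]
e5 deliver 3→2: 2[lead,b=6,-]
e6 propose(2,'w'): ·
e7 deliver 2→0: 0[foll,b=6,-]
e8 deliver 0→2: ·
e9 deliver 2→1: 1[foll,b=6,w]
e10 deliver 1→2: ·
e11 deliver 2→3: 3[foll,b=6,w]
e12 deliver 3→2: 2[lead,b=6,w]
e13 timeout(1): 1[cand,b=9,w]
e14 deliver 1→0: 0[foll,b=9,-]
e15 deliver 0→1: ·
e16 deliver 1→3: 3[foll,b=9,w]

9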